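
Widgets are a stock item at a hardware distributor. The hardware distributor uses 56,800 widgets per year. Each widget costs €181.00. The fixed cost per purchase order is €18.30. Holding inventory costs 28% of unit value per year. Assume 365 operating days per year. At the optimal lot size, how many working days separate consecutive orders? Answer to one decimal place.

T ≈ 1.3 days

Holding cost H = 0.28 × €181.00 = €50.6800 per unit per year.
EOQ = √(2DS/H) = √(2 × 56,800 × 18.3 / 50.68) ≈ 202.53.
Cycle time = Q*/D × 365 = 202.53 / 56,800 × 365 ≈ 1.301 days.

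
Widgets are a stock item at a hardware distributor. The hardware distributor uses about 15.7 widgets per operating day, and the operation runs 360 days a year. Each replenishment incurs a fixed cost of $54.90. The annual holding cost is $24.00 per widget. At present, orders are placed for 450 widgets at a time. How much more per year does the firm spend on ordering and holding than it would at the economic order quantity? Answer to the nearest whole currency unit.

Annual demand D = 15.7 × 360 = 5,652.
EOQ = √(2DS/H) = √(2 × 5,652 × 54.9 / 24) ≈ 160.80.
Cost at Q* = (D/Q*)S + (Q*/2)H = √(2DSH) ≈ $3,859.29.
Cost at Q = 450: (5,652/450)×54.9 + (450/2)×24 = $689.54 + $5,400.00 = $6,089.54.
Excess = $6,089.54 − $3,859.29 = $2,230.25.

Extra cost ≈ $2,230 per year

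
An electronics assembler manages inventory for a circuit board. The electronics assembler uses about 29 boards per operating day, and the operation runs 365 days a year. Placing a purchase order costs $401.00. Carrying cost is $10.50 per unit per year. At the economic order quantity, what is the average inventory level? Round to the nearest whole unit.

Average inventory ≈ 450 boards

Annual demand D = 29 × 365 = 10,585.
EOQ = √(2DS/H) = √(2 × 10,585 × 401 / 10.5) ≈ 899.16.
Average inventory = Q*/2 ≈ 899.16 / 2 = 449.581.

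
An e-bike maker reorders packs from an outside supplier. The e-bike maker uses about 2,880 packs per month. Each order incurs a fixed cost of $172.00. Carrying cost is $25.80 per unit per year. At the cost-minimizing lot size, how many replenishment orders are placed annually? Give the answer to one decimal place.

N ≈ 50.9 orders per year

Annual demand D = 2,880 × 12 = 34,560.
Q* = √(2DS/H) = √(2 × 34,560 × 172 / 25.8) ≈ 678.82.
Orders per year = D / Q* = 34,560 / 678.82 ≈ 50.912.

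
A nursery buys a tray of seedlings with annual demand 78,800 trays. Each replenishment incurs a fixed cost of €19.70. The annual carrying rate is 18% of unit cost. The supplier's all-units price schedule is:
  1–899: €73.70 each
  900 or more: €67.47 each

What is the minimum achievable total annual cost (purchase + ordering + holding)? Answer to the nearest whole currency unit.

Holding cost per unit per year at price C is H = 0.18·C.
Candidates are each tier's EOQ (if it falls in that tier) and each price-break quantity.
EOQ at €73.70 = 483.8 (feasible in tier 1): TC = 78,800×€73.70 + (78,800/483.8)×19.7 + (483.8/2)×0.18×€73.70 = €5,813,977.73.
EOQ at €67.47 = 505.6 < 900, so use break Q=900: TC = 78,800×€67.47 + (78,800/900.0)×19.7 + (900.0/2)×0.18×€67.47 = €5,323,825.91.
Lowest total cost among the candidates is at Q = 900.0.

TC* ≈ €5,323,826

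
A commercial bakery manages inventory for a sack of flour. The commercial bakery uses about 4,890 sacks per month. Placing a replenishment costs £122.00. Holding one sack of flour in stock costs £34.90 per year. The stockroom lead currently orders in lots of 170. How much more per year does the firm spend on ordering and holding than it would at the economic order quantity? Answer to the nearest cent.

Extra cost ≈ £22,724.16 per year

Annual demand D = 4,890 × 12 = 58,680.
EOQ = √(2DS/H) = √(2 × 58,680 × 122 / 34.9) ≈ 640.51.
Cost at Q* = (D/Q*)S + (Q*/2)H = √(2DSH) ≈ £22,353.87.
Cost at Q = 170: (58,680/170)×122 + (170/2)×34.9 = £42,111.53 + £2,966.50 = £45,078.03.
Excess = £45,078.03 − £22,353.87 = £22,724.16.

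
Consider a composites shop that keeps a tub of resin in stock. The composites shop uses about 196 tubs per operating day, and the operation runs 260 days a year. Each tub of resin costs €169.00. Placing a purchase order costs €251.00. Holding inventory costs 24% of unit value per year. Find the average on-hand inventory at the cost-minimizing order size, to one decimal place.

Average inventory ≈ 397.1 tubs

Annual demand D = 196 × 260 = 50,960.
Holding cost H = 0.24 × €169.00 = €40.5600 per unit per year.
Q* = √(2DS/H) = √(2 × 50,960 × 251 / 40.56) ≈ 794.18.
Average inventory = Q*/2 ≈ 794.18 / 2 = 397.089.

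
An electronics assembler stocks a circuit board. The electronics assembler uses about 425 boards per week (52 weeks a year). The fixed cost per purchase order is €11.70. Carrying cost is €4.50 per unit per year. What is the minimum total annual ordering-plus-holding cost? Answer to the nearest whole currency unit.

Annual demand D = 425 × 52 = 22,100.
Q* = √(2DS/H) = √(2 × 22,100 × 11.7 / 4.5) ≈ 339.00.
At Q*, ordering cost (D/Q*)S equals holding cost (Q*/2)H, each = √(DSH/2).
Minimum total = √(2DSH) = √(2 × 22,100 × 11.7 × 4.5) ≈ 1525.493.

TC* ≈ €1,525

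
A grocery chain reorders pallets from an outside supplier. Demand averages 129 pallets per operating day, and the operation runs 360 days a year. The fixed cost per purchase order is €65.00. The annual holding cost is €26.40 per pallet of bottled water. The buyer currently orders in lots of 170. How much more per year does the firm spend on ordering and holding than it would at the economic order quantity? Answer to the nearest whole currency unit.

Annual demand D = 129 × 360 = 46,440.
EOQ = √(2DS/H) = √(2 × 46,440 × 65 / 26.4) ≈ 478.21.
Cost at Q* = (D/Q*)S + (Q*/2)H = √(2DSH) ≈ €12,624.66.
Cost at Q = 170: (46,440/170)×65 + (170/2)×26.4 = €17,756.47 + €2,244.00 = €20,000.47.
Excess = €20,000.47 − €12,624.66 = €7,375.81.

Extra cost ≈ €7,376 per year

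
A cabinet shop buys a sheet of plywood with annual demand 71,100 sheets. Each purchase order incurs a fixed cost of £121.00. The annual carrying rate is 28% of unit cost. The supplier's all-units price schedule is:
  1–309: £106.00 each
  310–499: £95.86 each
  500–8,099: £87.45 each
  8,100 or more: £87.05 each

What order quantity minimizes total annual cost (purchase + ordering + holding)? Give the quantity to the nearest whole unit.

Holding cost per unit per year at price C is H = 0.28·C.
Evaluate total cost at each tier's feasible EOQ or, if the EOQ is below the tier, at the tier's minimum quantity.
Tier 1 (£106.00): EOQ = 761.4 exceeds tier's upper bound 309, so this tier is dominated.
Tier 2 (£95.86): EOQ = 800.7 exceeds tier's upper bound 499, so this tier is dominated.
EOQ at £87.45 = 838.3 (feasible in tier 3): TC = 71,100×£87.45 + (71,100/838.3)×121 + (838.3/2)×0.28×£87.45 = £6,238,220.86.
EOQ at £87.05 = 840.2 < 8100, so use break Q=8100: TC = 71,100×£87.05 + (71,100/8100.0)×121 + (8100.0/2)×0.28×£87.05 = £6,289,031.81.
Lowest total cost is £6,238,220.86 at Q = 838.3.

Q* ≈ 838 sheets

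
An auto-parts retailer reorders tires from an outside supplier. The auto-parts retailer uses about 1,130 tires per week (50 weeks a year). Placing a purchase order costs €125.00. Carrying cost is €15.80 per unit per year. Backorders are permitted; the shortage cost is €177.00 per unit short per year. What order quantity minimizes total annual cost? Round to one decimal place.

Annual demand D = 1,130 × 50 = 56,500.
With planned backorders, Q* = √(2DS/H) · √((H+B)/B).
√(2DS/H) = √(2 × 56,500 × 125 / 15.8) = 945.509.
√((H+B)/B) = √((15.8+177)/177) = 1.0437.
Q* ≈ 986.808.

Q* ≈ 986.8 tires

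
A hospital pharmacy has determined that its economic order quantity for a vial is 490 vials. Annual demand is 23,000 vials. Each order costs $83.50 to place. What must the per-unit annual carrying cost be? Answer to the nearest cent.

H ≈ $16.00

Squaring Q* = √(2DS/H) gives Q*² = 2DS/H.
From Q* = √(2DS/H): H = 2DS / Q*² = 2 × 23,000 × 83.5 / 490² = 15.9975.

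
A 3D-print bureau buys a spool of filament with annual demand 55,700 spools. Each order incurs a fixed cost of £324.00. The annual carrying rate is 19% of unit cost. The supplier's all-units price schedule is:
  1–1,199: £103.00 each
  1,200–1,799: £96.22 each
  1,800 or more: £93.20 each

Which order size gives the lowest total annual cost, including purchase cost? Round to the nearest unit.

Q* ≈ 1,800 spools

Holding cost per unit per year at price C is H = 0.19·C.
Candidates are each tier's EOQ (if it falls in that tier) and each price-break quantity.
Tier 1 (£103.00): EOQ = 1358.1 exceeds tier's upper bound 1199, so this tier is dominated.
EOQ at £96.22 = 1405.1 (feasible in tier 2): TC = 55,700×£96.22 + (55,700/1405.1)×324 + (1405.1/2)×0.19×£96.22 = £5,385,141.66.
EOQ at £93.20 = 1427.7 < 1800, so use break Q=1800: TC = 55,700×£93.20 + (55,700/1800.0)×324 + (1800.0/2)×0.19×£93.20 = £5,217,203.20.
Lowest total cost is £5,217,203.20 at Q = 1800.0.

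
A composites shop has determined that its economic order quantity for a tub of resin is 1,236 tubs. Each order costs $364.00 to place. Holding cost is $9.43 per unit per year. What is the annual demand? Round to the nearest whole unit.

D ≈ 19,789 tubs per year

Squaring Q* = √(2DS/H) gives Q*² = 2DS/H.
From Q* = √(2DS/H): D = Q*²H / (2S) = 1,236² × 9.43 / (2 × 364) = 19788.700.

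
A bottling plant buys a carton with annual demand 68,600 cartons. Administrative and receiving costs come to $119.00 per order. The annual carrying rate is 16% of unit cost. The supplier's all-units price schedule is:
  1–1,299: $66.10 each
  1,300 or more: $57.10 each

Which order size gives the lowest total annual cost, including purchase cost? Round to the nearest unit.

Holding cost per unit per year at price C is H = 0.16·C.
Evaluate total cost at each tier's feasible EOQ or, if the EOQ is below the tier, at the tier's minimum quantity.
EOQ at $66.10 = 1242.5 (feasible in tier 1): TC = 68,600×$66.10 + (68,600/1242.5)×119 + (1242.5/2)×0.16×$66.10 = $4,547,600.48.
EOQ at $57.10 = 1336.8 (feasible in tier 2): TC = 68,600×$57.10 + (68,600/1336.8)×119 + (1336.8/2)×0.16×$57.10 = $3,929,273.18.
Lowest total cost is $3,929,273.18 at Q = 1336.8.

Q* ≈ 1,337 cartons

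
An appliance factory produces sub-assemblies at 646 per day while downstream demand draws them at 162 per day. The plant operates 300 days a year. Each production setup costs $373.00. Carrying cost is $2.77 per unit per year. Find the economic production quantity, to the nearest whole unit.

Annual demand D = 162 × 300 = 48,600.
Production build-up factor (1 − d/p) = 1 − 162/646 = 0.7492.
Q* = √(2DS / (H(1 − d/p))) = √(2 × 48,600 × 373 / (2.77 × 0.7492)).
= √(36,255,600 / 2.0754) ≈ 4179.663.

Q* ≈ 4,180 sub-assemblies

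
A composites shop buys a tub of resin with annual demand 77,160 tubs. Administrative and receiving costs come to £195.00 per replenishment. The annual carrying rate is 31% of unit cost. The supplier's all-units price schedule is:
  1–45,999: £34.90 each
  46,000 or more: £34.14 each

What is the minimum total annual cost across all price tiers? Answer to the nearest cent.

Holding cost per unit per year at price C is H = 0.31·C.
Evaluate total cost at each tier's feasible EOQ or, if the EOQ is below the tier, at the tier's minimum quantity.
EOQ at £34.90 = 1667.8 (feasible in tier 1): TC = 77,160×£34.90 + (77,160/1667.8)×195 + (1667.8/2)×0.31×£34.90 = £2,710,927.55.
EOQ at £34.14 = 1686.2 < 46000, so use break Q=46000: TC = 77,160×£34.14 + (77,160/46000.0)×195 + (46000.0/2)×0.31×£34.14 = £2,877,987.69.
Lowest total cost among the candidates is at Q = 1667.8.

TC* ≈ £2,710,927.55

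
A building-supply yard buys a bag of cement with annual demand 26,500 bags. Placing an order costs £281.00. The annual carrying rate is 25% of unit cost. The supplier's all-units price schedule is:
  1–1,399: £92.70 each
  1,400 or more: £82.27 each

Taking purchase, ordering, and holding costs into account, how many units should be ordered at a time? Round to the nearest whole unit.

Holding cost per unit per year at price C is H = 0.25·C.
Evaluate total cost at each tier's feasible EOQ or, if the EOQ is below the tier, at the tier's minimum quantity.
EOQ at £92.70 = 801.6 (feasible in tier 1): TC = 26,500×£92.70 + (26,500/801.6)×281 + (801.6/2)×0.25×£92.70 = £2,475,128.09.
EOQ at £82.27 = 850.9 < 1400, so use break Q=1400: TC = 26,500×£82.27 + (26,500/1400.0)×281 + (1400.0/2)×0.25×£82.27 = £2,199,871.18.
Lowest total cost is £2,199,871.18 at Q = 1400.0.

Q* ≈ 1,400 bags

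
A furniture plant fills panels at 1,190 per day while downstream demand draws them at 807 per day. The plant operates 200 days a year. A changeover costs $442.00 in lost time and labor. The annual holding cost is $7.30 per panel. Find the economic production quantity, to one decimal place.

Q* ≈ 7,792.7 panels

Annual demand D = 807 × 200 = 161,400.
Production build-up factor (1 − d/p) = 1 − 807/1,190 = 0.3218.
Q* = √(2DS / (H(1 − d/p))) = √(2 × 161,400 × 442 / (7.3 × 0.3218)).
= √(142,677,600 / 2.3495) ≈ 7792.747.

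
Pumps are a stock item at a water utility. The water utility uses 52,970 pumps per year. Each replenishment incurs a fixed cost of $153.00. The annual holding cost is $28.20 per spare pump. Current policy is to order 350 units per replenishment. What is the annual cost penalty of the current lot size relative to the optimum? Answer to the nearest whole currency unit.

Extra cost ≈ $6,711 per year

EOQ = √(2DS/H) = √(2 × 52,970 × 153 / 28.2) ≈ 758.14.
Cost at Q* = (D/Q*)S + (Q*/2)H = √(2DSH) ≈ $21,379.63.
Cost at Q = 350: (52,970/350)×153 + (350/2)×28.2 = $23,155.46 + $4,935.00 = $28,090.46.
Excess = $28,090.46 − $21,379.63 = $6,710.82.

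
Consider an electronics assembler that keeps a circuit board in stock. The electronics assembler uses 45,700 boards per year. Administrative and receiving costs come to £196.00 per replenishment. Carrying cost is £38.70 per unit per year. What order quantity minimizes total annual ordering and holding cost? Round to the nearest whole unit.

EOQ = √(2DS / H) = √(2 × 45,700 × 196 / 38.7).
= √(17,914,400 / 38.7) = √462,904.3928 ≈ 680.371.

Q* ≈ 680 boards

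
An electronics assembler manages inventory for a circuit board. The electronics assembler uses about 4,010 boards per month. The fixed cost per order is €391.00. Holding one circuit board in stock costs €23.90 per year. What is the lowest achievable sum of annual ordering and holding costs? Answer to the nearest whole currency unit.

Annual demand D = 4,010 × 12 = 48,120.
Q* = √(2DS/H) = √(2 × 48,120 × 391 / 23.9) ≈ 1254.78.
At Q*, ordering cost (D/Q*)S equals holding cost (Q*/2)H, each = √(DSH/2).
Minimum total = √(2DSH) = √(2 × 48,120 × 391 × 23.9) ≈ 29989.218.

TC* ≈ €29,989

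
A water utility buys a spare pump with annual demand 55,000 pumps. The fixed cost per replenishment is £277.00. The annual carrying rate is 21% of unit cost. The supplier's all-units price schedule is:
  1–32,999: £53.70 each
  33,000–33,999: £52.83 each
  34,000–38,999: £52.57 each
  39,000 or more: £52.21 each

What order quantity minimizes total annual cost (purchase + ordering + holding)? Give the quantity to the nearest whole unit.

Holding cost per unit per year at price C is H = 0.21·C.
For each price level, check whether its EOQ is feasible; otherwise the best quantity at that price is the breakpoint.
EOQ at £53.70 = 1643.8 (feasible in tier 1): TC = 55,000×£53.70 + (55,000/1643.8)×277 + (1643.8/2)×0.21×£53.70 = £2,972,036.73.
EOQ at £52.83 = 1657.2 < 33000, so use break Q=33000: TC = 55,000×£52.83 + (55,000/33000.0)×277 + (33000.0/2)×0.21×£52.83 = £3,089,167.62.
EOQ at £52.57 = 1661.3 < 34000, so use break Q=34000: TC = 55,000×£52.57 + (55,000/34000.0)×277 + (34000.0/2)×0.21×£52.57 = £3,079,472.99.
EOQ at £52.21 = 1667.1 < 39000, so use break Q=39000: TC = 55,000×£52.21 + (55,000/39000.0)×277 + (39000.0/2)×0.21×£52.21 = £3,085,740.59.
Lowest total cost is £2,972,036.73 at Q = 1643.8.

Q* ≈ 1,644 pumps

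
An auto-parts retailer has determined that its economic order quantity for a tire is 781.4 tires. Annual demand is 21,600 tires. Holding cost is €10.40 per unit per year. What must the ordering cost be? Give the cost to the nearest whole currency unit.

Invert the EOQ relation Q*² = 2DS/H.
From Q* = √(2DS/H): S = Q*²H / (2D) = 781.4² × 10.4 / (2 × 21,600) = 146.9929.

S ≈ €147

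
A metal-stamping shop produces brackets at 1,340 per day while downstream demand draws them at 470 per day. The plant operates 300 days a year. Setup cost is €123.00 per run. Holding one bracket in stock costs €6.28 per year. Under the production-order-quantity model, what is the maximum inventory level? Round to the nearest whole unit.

I_max ≈ 1,894 brackets

Annual demand D = 470 × 300 = 141,000.
Production build-up factor (1 − d/p) = 1 − 470/1,340 = 0.6493.
Q* = √(2DS / (H(1 − d/p))) = √(2 × 141,000 × 123 / (6.28 × 0.6493)).
= √(34,686,000 / 4.0773) ≈ 2916.689.
Maximum inventory = Q*(1 − d/p) = 2916.689 × 0.6493 ≈ 1893.671.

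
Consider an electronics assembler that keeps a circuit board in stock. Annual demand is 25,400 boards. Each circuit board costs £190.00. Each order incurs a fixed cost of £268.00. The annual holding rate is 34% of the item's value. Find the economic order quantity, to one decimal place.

Q* ≈ 459.1 boards

Holding cost H = 0.34 × £190.00 = £64.6000 per unit per year.
EOQ = √(2DS / H) = √(2 × 25,400 × 268 / 64.6).
= √(13,614,400 / 64.6) = √210,749.226 ≈ 459.074.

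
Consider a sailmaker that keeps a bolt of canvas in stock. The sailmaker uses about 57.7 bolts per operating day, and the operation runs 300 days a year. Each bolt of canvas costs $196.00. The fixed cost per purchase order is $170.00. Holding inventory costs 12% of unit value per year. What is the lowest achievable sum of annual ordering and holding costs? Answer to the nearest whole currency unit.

TC* ≈ $11,765

Annual demand D = 57.7 × 300 = 17,310.
Holding cost H = 0.12 × $196.00 = $23.5200 per unit per year.
Q* = √(2DS/H) = √(2 × 17,310 × 170 / 23.52) ≈ 500.23.
At the optimum the two cost components are equal, so total cost = 2·(Q*/2)H = Q*·H.
Minimum total = √(2DSH) = √(2 × 17,310 × 170 × 23.52) ≈ 11765.399.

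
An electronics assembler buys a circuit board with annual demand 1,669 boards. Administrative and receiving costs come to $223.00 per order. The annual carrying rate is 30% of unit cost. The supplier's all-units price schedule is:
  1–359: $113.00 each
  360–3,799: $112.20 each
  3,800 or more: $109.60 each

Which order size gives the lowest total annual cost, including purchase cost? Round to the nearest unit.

Holding cost per unit per year at price C is H = 0.30·C.
For each price level, check whether its EOQ is feasible; otherwise the best quantity at that price is the breakpoint.
EOQ at $113.00 = 148.2 (feasible in tier 1): TC = 1,669×$113.00 + (1,669/148.2)×223 + (148.2/2)×0.30×$113.00 = $193,620.37.
EOQ at $112.20 = 148.7 < 360, so use break Q=360: TC = 1,669×$112.20 + (1,669/360.0)×223 + (360.0/2)×0.30×$112.20 = $194,354.45.
EOQ at $109.60 = 150.5 < 3800, so use break Q=3800: TC = 1,669×$109.60 + (1,669/3800.0)×223 + (3800.0/2)×0.30×$109.60 = $245,492.34.
Lowest total cost is $193,620.37 at Q = 148.2.

Q* ≈ 148 boards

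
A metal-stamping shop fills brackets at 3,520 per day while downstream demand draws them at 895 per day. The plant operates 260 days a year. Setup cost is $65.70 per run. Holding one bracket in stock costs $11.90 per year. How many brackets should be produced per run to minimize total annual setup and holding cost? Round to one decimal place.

Annual demand D = 895 × 260 = 232,700.
Production build-up factor (1 − d/p) = 1 − 895/3,520 = 0.7457.
Q* = √(2DS / (H(1 − d/p))) = √(2 × 232,700 × 65.7 / (11.9 × 0.7457)).
= √(30,576,780 / 8.8743) ≈ 1856.218.

Q* ≈ 1,856.2 brackets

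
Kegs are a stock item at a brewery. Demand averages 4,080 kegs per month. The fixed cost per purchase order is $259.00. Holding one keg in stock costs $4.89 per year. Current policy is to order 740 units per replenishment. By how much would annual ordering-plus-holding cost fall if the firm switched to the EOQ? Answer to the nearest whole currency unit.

Extra cost ≈ $7,809 per year

Annual demand D = 4,080 × 12 = 48,960.
EOQ = √(2DS/H) = √(2 × 48,960 × 259 / 4.89) ≈ 2277.36.
Cost at Q* = (D/Q*)S + (Q*/2)H = √(2DSH) ≈ $11,136.28.
Cost at Q = 740: (48,960/740)×259 + (740/2)×4.89 = $17,136.00 + $1,809.30 = $18,945.30.
Excess = $18,945.30 − $11,136.28 = $7,809.02.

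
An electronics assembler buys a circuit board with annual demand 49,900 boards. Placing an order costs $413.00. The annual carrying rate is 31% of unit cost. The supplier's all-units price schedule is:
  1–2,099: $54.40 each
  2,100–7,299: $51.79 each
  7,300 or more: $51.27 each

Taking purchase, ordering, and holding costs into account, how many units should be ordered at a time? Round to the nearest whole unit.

Holding cost per unit per year at price C is H = 0.31·C.
Evaluate total cost at each tier's feasible EOQ or, if the EOQ is below the tier, at the tier's minimum quantity.
EOQ at $54.40 = 1563.4 (feasible in tier 1): TC = 49,900×$54.40 + (49,900/1563.4)×413 + (1563.4/2)×0.31×$54.40 = $2,740,924.56.
EOQ at $51.79 = 1602.3 < 2100, so use break Q=2100: TC = 49,900×$51.79 + (49,900/2100.0)×413 + (2100.0/2)×0.31×$51.79 = $2,610,992.31.
EOQ at $51.27 = 1610.4 < 7300, so use break Q=7300: TC = 49,900×$51.27 + (49,900/7300.0)×413 + (7300.0/2)×0.31×$51.27 = $2,619,208.11.
Lowest total cost is $2,610,992.31 at Q = 2100.0.

Q* ≈ 2,100 boards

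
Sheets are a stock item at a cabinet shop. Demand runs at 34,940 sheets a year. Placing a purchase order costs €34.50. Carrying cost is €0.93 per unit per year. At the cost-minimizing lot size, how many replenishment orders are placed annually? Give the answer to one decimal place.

Q* = √(2DS/H) = √(2 × 34,940 × 34.5 / 0.93) ≈ 1610.07.
Orders per year = D / Q* = 34,940 / 1610.07 ≈ 21.701.

N ≈ 21.7 orders per year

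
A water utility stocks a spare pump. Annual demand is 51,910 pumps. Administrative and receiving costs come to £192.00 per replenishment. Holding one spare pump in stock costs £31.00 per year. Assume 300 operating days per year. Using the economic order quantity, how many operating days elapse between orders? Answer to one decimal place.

T ≈ 4.6 days

The optimal lot size = √(2DS/H) = √(2 × 51,910 × 192 / 31) ≈ 801.88.
Cycle time = Q*/D × 300 = 801.88 / 51,910 × 300 ≈ 4.634 days.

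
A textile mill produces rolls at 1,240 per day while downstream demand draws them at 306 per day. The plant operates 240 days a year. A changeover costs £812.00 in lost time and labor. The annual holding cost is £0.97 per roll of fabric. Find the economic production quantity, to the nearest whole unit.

Q* ≈ 12,776 rolls

Annual demand D = 306 × 240 = 73,440.
Production build-up factor (1 − d/p) = 1 − 306/1,240 = 0.7532.
Q* = √(2DS / (H(1 − d/p))) = √(2 × 73,440 × 812 / (0.97 × 0.7532)).
= √(119,266,560 / 0.7306) ≈ 12776.470.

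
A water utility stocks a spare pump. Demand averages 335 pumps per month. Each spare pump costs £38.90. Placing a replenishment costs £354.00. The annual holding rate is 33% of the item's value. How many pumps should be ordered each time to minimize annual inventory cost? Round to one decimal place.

Annual demand D = 335 × 12 = 4,020.
Holding cost H = 0.33 × £38.90 = £12.8370 per unit per year.
EOQ = √(2DS / H) = √(2 × 4,020 × 354 / 12.837).
= √(2,846,160 / 12.837) = √221,715.3541 ≈ 470.867.

Q* ≈ 470.9 pumps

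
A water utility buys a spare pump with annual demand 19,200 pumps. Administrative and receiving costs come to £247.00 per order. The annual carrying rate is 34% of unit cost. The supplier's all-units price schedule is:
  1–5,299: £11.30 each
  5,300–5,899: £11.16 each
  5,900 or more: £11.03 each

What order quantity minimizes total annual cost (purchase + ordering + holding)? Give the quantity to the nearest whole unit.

Q* ≈ 1,571 pumps

Holding cost per unit per year at price C is H = 0.34·C.
For each price level, check whether its EOQ is feasible; otherwise the best quantity at that price is the breakpoint.
EOQ at £11.30 = 1571.2 (feasible in tier 1): TC = 19,200×£11.30 + (19,200/1571.2)×247 + (1571.2/2)×0.34×£11.30 = £222,996.61.
EOQ at £11.16 = 1581.0 < 5300, so use break Q=5300: TC = 19,200×£11.16 + (19,200/5300.0)×247 + (5300.0/2)×0.34×£11.16 = £225,221.95.
EOQ at £11.03 = 1590.3 < 5900, so use break Q=5900: TC = 19,200×£11.03 + (19,200/5900.0)×247 + (5900.0/2)×0.34×£11.03 = £223,642.89.
Lowest total cost is £222,996.61 at Q = 1571.2.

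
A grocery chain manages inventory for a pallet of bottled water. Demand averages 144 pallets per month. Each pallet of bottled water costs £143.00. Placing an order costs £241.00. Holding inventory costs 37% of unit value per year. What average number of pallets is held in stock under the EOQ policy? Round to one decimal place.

Average inventory ≈ 62.7 pallets

Annual demand D = 144 × 12 = 1,728.
Holding cost H = 0.37 × £143.00 = £52.9100 per unit per year.
EOQ = √(2DS/H) = √(2 × 1,728 × 241 / 52.91) ≈ 125.47.
Average inventory = Q*/2 ≈ 125.47 / 2 = 62.733.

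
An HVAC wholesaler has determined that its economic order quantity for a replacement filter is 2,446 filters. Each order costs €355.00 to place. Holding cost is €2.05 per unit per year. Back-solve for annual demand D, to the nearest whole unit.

D ≈ 17,275 filters per year

Squaring Q* = √(2DS/H) gives Q*² = 2DS/H.
From Q* = √(2DS/H): D = Q*²H / (2S) = 2,446² × 2.05 / (2 × 355) = 17274.617.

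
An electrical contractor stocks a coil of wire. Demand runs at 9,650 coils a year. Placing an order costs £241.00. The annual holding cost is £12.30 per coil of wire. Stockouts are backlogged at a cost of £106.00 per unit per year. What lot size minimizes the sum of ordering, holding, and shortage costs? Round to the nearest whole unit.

With planned backorders, Q* = √(2DS/H) · √((H+B)/B).
√(2DS/H) = √(2 × 9,650 × 241 / 12.3) = 614.943.
√((H+B)/B) = √((12.3+106)/106) = 1.0564.
Q* ≈ 649.642.

Q* ≈ 650 coils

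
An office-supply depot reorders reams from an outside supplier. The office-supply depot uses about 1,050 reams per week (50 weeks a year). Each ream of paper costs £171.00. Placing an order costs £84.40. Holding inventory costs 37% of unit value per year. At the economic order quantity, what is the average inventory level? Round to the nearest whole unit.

Annual demand D = 1,050 × 50 = 52,500.
Holding cost H = 0.37 × £171.00 = £63.2700 per unit per year.
EOQ = √(2DS/H) = √(2 × 52,500 × 84.4 / 63.27) ≈ 374.25.
Average inventory = Q*/2 ≈ 374.25 / 2 = 187.127.

Average inventory ≈ 187 reams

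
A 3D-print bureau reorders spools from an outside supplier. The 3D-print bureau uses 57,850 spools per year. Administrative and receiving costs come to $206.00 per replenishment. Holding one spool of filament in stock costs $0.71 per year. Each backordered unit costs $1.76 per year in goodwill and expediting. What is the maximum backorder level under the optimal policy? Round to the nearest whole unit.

With planned backorders, Q* = √(2DS/H) · √((H+B)/B).
√(2DS/H) = √(2 × 57,850 × 206 / 0.71) = 5793.902.
√((H+B)/B) = √((0.71+1.76)/1.76) = 1.1847.
Q* ≈ 6863.778.
S* = Q* · H/(H+B) = 6863.778 × 0.71/2.47 ≈ 1972.989.

S* ≈ 1,973 spools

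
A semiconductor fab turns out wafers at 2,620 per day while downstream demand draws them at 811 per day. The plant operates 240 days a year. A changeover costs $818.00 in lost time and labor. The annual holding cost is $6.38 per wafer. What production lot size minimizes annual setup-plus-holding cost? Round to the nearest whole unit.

Q* ≈ 8,502 wafers

Annual demand D = 811 × 240 = 194,640.
Production build-up factor (1 − d/p) = 1 − 811/2,620 = 0.6905.
Q* = √(2DS / (H(1 − d/p))) = √(2 × 194,640 × 818 / (6.38 × 0.6905)).
= √(318,431,040 / 4.4051) ≈ 8502.149.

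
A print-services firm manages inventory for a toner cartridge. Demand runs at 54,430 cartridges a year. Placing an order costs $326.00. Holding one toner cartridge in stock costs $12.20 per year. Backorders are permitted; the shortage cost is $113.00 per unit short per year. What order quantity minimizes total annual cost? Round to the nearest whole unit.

Q* ≈ 1,795 cartridges

With planned backorders, Q* = √(2DS/H) · √((H+B)/B).
√(2DS/H) = √(2 × 54,430 × 326 / 12.2) = 1705.544.
√((H+B)/B) = √((12.2+113)/113) = 1.0526.
Q* ≈ 1795.254.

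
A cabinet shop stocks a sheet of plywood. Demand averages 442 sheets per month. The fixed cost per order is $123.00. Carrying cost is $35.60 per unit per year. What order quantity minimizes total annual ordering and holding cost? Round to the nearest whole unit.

Q* ≈ 191 sheets

Annual demand D = 442 × 12 = 5,304.
EOQ = √(2DS / H) = √(2 × 5,304 × 123 / 35.6).
= √(1,304,784 / 35.6) = √36,651.236 ≈ 191.445.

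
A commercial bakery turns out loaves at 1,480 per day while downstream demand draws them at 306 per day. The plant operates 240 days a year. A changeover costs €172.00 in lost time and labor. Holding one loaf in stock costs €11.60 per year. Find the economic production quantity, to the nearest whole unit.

Annual demand D = 306 × 240 = 73,440.
Production build-up factor (1 − d/p) = 1 − 306/1,480 = 0.7932.
Q* = √(2DS / (H(1 − d/p))) = √(2 × 73,440 × 172 / (11.6 × 0.7932)).
= √(25,263,360 / 9.2016) ≈ 1656.965.

Q* ≈ 1,657 loaves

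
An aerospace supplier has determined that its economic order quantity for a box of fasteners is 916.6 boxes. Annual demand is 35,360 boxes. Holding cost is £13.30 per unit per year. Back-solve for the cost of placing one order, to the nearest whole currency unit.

The basic EOQ model gives Q* = √(2DS/H); rearrange for the unknown.
From Q* = √(2DS/H): S = Q*²H / (2D) = 916.6² × 13.3 / (2 × 35,360) = 158.0044.

S ≈ £158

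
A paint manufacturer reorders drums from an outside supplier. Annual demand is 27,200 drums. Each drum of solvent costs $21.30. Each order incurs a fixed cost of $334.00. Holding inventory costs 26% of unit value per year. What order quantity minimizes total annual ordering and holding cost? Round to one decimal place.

Q* ≈ 1,811.3 drums

Holding cost H = 0.26 × $21.30 = $5.5380 per unit per year.
EOQ = √(2DS / H) = √(2 × 27,200 × 334 / 5.538).
= √(18,169,600 / 5.538) = √3,280,895.6302 ≈ 1811.324.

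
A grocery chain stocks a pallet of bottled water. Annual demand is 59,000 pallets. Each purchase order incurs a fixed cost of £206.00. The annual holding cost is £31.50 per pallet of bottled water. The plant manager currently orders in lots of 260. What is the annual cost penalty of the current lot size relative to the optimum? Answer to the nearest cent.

EOQ = √(2DS/H) = √(2 × 59,000 × 206 / 31.5) ≈ 878.45.
Cost at Q* = (D/Q*)S + (Q*/2)H = √(2DSH) ≈ £27,671.32.
Cost at Q = 260: (59,000/260)×206 + (260/2)×31.5 = £46,746.15 + £4,095.00 = £50,841.15.
Excess = £50,841.15 − £27,671.32 = £23,169.83.

Extra cost ≈ £23,169.83 per year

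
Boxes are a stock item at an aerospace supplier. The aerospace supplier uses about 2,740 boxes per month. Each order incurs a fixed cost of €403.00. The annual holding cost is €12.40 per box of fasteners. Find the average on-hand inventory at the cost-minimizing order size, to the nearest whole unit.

Annual demand D = 2,740 × 12 = 32,880.
EOQ = √(2DS/H) = √(2 × 32,880 × 403 / 12.4) ≈ 1461.92.
Average inventory = Q*/2 ≈ 1461.92 / 2 = 730.958.

Average inventory ≈ 731 boxes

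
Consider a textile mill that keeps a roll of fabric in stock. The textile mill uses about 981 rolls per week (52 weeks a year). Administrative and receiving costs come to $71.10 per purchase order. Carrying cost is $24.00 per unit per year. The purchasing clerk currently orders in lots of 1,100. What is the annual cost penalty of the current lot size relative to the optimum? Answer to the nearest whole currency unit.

Annual demand D = 981 × 52 = 51,012.
EOQ = √(2DS/H) = √(2 × 51,012 × 71.1 / 24) ≈ 549.77.
Cost at Q* = (D/Q*)S + (Q*/2)H = √(2DSH) ≈ $13,194.46.
Cost at Q = 1,100: (51,012/1,100)×71.1 + (1,100/2)×24 = $3,297.23 + $13,200.00 = $16,497.23.
Excess = $16,497.23 − $13,194.46 = $3,302.77.

Extra cost ≈ $3,303 per year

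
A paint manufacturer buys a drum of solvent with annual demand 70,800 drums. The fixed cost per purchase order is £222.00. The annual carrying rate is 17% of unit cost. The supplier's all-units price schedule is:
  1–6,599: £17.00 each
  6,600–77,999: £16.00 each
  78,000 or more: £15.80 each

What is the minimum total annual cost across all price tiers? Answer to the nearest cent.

TC* ≈ £1,144,157.45

Holding cost per unit per year at price C is H = 0.17·C.
For each price level, check whether its EOQ is feasible; otherwise the best quantity at that price is the breakpoint.
EOQ at £17.00 = 3298.1 (feasible in tier 1): TC = 70,800×£17.00 + (70,800/3298.1)×222 + (3298.1/2)×0.17×£17.00 = £1,213,131.41.
EOQ at £16.00 = 3399.6 < 6600, so use break Q=6600: TC = 70,800×£16.00 + (70,800/6600.0)×222 + (6600.0/2)×0.17×£16.00 = £1,144,157.45.
EOQ at £15.80 = 3421.0 < 78000, so use break Q=78000: TC = 70,800×£15.80 + (70,800/78000.0)×222 + (78000.0/2)×0.17×£15.80 = £1,223,595.51.
Lowest total cost among the candidates is at Q = 6600.0.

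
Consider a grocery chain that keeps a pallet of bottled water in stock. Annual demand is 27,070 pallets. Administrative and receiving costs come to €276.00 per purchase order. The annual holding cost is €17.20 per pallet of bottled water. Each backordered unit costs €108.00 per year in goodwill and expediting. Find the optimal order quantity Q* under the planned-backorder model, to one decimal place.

Q* ≈ 1,003.6 pallets

With planned backorders, Q* = √(2DS/H) · √((H+B)/B).
√(2DS/H) = √(2 × 27,070 × 276 / 17.2) = 932.072.
√((H+B)/B) = √((17.2+108)/108) = 1.0767.
Q* ≈ 1003.552.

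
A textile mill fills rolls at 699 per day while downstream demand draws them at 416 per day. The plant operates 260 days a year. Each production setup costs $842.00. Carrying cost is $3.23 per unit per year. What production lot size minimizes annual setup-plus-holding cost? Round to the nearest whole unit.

Q* ≈ 11,802 rolls

Annual demand D = 416 × 260 = 108,160.
Production build-up factor (1 − d/p) = 1 − 416/699 = 0.4049.
Q* = √(2DS / (H(1 − d/p))) = √(2 × 108,160 × 842 / (3.23 × 0.4049)).
= √(182,141,440 / 1.3077) ≈ 11801.807.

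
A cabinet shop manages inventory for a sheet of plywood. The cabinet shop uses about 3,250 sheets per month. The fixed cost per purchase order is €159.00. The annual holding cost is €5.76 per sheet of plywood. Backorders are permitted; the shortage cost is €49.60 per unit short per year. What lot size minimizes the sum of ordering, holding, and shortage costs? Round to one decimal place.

Annual demand D = 3,250 × 12 = 39,000.
With planned backorders, Q* = √(2DS/H) · √((H+B)/B).
√(2DS/H) = √(2 × 39,000 × 159 / 5.76) = 1467.353.
√((H+B)/B) = √((5.76+49.6)/49.6) = 1.0565.
Q* ≈ 1550.215.

Q* ≈ 1,550.2 sheets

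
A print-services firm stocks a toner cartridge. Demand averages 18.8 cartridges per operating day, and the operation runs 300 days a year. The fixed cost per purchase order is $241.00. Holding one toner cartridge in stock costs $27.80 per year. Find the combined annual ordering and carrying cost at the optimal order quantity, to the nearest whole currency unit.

TC* ≈ $8,693

Annual demand D = 18.8 × 300 = 5,640.
EOQ = √(2DS/H) = √(2 × 5,640 × 241 / 27.8) ≈ 312.71.
At Q*, ordering cost (D/Q*)S equals holding cost (Q*/2)H, each = √(DSH/2).
Minimum total = √(2DSH) = √(2 × 5,640 × 241 × 27.8) ≈ 8693.316.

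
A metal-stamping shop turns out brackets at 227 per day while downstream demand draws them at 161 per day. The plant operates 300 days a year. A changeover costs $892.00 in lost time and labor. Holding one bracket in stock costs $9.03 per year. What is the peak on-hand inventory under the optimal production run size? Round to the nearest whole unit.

Annual demand D = 161 × 300 = 48,300.
Production build-up factor (1 − d/p) = 1 − 161/227 = 0.2907.
Q* = √(2DS / (H(1 − d/p))) = √(2 × 48,300 × 892 / (9.03 × 0.2907)).
= √(86,167,200 / 2.6255) ≈ 5728.858.
Maximum inventory = Q*(1 − d/p) = 5728.858 × 0.2907 ≈ 1665.659.

I_max ≈ 1,666 brackets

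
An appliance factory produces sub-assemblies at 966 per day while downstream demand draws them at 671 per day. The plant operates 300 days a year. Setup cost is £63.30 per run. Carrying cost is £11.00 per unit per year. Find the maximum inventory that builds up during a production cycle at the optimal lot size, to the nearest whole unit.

I_max ≈ 841 sub-assemblies

Annual demand D = 671 × 300 = 201,300.
Production build-up factor (1 − d/p) = 1 − 671/966 = 0.3054.
Q* = √(2DS / (H(1 − d/p))) = √(2 × 201,300 × 63.3 / (11 × 0.3054)).
= √(25,484,580 / 3.3592) ≈ 2754.355.
Maximum inventory = Q*(1 − d/p) = 2754.355 × 0.3054 ≈ 841.133.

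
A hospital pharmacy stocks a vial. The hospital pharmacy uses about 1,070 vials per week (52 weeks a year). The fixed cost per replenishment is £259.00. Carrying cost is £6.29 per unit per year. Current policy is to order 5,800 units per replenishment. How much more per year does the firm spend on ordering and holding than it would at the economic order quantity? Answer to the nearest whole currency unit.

Extra cost ≈ £7,261 per year

Annual demand D = 1,070 × 52 = 55,640.
EOQ = √(2DS/H) = √(2 × 55,640 × 259 / 6.29) ≈ 2140.59.
Cost at Q* = (D/Q*)S + (Q*/2)H = √(2DSH) ≈ £13,464.30.
Cost at Q = 5,800: (55,640/5,800)×259 + (5,800/2)×6.29 = £2,484.61 + £18,241.00 = £20,725.61.
Excess = £20,725.61 − £13,464.30 = £7,261.31.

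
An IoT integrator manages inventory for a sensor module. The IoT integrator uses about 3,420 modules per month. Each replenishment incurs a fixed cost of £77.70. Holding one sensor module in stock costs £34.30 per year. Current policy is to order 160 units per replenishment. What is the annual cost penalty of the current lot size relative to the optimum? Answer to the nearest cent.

Annual demand D = 3,420 × 12 = 41,040.
EOQ = √(2DS/H) = √(2 × 41,040 × 77.7 / 34.3) ≈ 431.20.
Cost at Q* = (D/Q*)S + (Q*/2)H = √(2DSH) ≈ £14,790.27.
Cost at Q = 160: (41,040/160)×77.7 + (160/2)×34.3 = £19,930.05 + £2,744.00 = £22,674.05.
Excess = £22,674.05 − £14,790.27 = £7,883.78.

Extra cost ≈ £7,883.78 per year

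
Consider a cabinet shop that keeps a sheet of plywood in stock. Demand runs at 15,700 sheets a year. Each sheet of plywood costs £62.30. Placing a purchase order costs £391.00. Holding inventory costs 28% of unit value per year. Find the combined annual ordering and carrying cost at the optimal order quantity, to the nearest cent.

Holding cost H = 0.28 × £62.30 = £17.4440 per unit per year.
EOQ = √(2DS/H) = √(2 × 15,700 × 391 / 17.444) ≈ 838.94.
At the optimum the two cost components are equal, so total cost = 2·(Q*/2)H = Q*·H.
Minimum total = √(2DSH) = √(2 × 15,700 × 391 × 17.444) ≈ 14634.444.

TC* ≈ £14,634.44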